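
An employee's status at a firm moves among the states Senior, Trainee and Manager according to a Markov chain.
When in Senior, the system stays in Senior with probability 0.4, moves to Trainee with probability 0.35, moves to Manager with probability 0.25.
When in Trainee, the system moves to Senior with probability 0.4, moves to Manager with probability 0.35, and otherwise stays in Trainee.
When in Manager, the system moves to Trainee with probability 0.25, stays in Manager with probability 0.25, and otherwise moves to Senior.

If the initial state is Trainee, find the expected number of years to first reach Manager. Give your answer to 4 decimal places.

Let t(s) be the expected number of years to first reach Manager from state s, with t(Manager) = 0. Conditioning on the first year:
t(Senior) = 1 + 0.4·t(Senior) + 0.35·t(Trainee)
t(Trainee) = 1 + 0.4·t(Senior) + 0.25·t(Trainee)
Solving: t(Senior) = 3.5484, t(Trainee) = 3.2258.
Expected years from Trainee to Manager: 3.2258.

3.2258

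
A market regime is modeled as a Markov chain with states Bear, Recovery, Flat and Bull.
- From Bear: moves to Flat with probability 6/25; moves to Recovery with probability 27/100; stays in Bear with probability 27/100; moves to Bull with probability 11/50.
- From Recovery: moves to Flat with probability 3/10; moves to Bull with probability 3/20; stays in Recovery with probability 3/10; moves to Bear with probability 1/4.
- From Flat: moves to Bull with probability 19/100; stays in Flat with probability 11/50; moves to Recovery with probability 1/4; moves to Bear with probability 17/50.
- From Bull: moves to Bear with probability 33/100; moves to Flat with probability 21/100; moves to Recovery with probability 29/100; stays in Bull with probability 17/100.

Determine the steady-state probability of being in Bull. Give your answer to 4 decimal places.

0.1840

Let the stationary distribution be π with π = πP and π_1 + π_2 + π_3 + π_4 = 1.
π_1 = 0.27·π_1 + 0.25·π_2 + 0.34·π_3 + 0.33·π_4
π_2 = 0.27·π_1 + 0.3·π_2 + 0.25·π_3 + 0.29·π_4
π_3 = 0.24·π_1 + 0.3·π_2 + 0.22·π_3 + 0.21·π_4
Solving with the normalization constraint gives π = (0.2927, 0.2771, 0.2462, 0.1840).
So the stationary probability of Bull is 0.1840.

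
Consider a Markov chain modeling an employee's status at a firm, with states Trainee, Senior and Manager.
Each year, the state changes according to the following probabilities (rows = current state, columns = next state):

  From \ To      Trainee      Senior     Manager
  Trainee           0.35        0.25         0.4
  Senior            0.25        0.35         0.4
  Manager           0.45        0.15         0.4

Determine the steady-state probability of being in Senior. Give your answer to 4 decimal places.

Let the stationary distribution be π with π = πP and π_1 + π_2 + π_3 = 1.
π_1 = 0.35·π_1 + 0.25·π_2 + 0.45·π_3
π_2 = 0.25·π_1 + 0.35·π_2 + 0.15·π_3
Solving with the normalization constraint gives π = (0.3667, 0.2333, 0.4000).
So the stationary probability of Senior is 0.2333.

0.2333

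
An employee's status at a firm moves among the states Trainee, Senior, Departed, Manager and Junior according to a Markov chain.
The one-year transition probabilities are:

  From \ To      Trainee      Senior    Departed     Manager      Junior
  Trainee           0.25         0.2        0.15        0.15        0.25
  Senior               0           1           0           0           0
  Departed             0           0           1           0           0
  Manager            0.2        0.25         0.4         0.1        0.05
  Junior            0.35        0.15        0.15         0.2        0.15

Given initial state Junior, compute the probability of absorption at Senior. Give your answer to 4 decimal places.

Let h(s) be the probability of absorption at Senior starting from transient state s. Then h(Senior) = 1 and h(Departed) = 0. By first-step analysis:
h(Trainee) = 0.25·h(Trainee) + 0.2·1 + 0.15·0 + 0.15·h(Manager) + 0.25·h(Junior)
h(Manager) = 0.2·h(Trainee) + 0.25·1 + 0.4·0 + 0.1·h(Manager) + 0.05·h(Junior)
h(Junior) = 0.35·h(Trainee) + 0.15·1 + 0.15·0 + 0.2·h(Manager) + 0.15·h(Junior)
Solving: h(Trainee) = 0.5124, h(Manager) = 0.4186, h(Junior) = 0.4860.
Starting from Junior, the probability is 0.4860.

0.4860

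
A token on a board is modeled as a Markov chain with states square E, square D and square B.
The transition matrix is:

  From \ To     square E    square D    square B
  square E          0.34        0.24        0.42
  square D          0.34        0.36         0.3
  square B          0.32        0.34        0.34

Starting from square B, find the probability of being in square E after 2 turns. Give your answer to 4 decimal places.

0.3332

Sum over the intermediate state after 1 turn:
P = P(square B→square E)·P(square E→square E) + P(square B→square D)·P(square D→square E) + P(square B→square B)·P(square B→square E)
  = 0.32×0.34 + 0.34×0.34 + 0.34×0.32
  = 0.1088 + 0.1156 + 0.1088 = 0.3332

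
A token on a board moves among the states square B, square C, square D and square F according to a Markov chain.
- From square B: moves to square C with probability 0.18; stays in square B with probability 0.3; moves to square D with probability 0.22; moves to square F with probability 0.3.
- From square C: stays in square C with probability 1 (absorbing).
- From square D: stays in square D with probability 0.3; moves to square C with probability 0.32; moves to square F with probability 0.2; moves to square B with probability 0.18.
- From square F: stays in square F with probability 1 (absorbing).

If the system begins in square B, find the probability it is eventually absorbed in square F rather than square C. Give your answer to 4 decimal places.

Let h(s) be the probability of absorption at square F starting from transient state s. Then h(square F) = 1 and h(square C) = 0. By first-step analysis:
h(square B) = 0.3·h(square B) + 0.18·0 + 0.22·h(square D) + 0.3·1
h(square D) = 0.18·h(square B) + 0.32·0 + 0.3·h(square D) + 0.2·1
Solving: h(square B) = 0.5639, h(square D) = 0.4307.
Starting from square B, the probability is 0.5639.

0.5639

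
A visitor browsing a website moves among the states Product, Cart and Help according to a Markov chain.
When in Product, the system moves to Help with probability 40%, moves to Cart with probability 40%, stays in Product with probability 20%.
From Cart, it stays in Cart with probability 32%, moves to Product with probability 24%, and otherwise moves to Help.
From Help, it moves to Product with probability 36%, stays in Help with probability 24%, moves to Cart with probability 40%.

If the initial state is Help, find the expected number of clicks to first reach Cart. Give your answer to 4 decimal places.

2.5000

Let t(s) be the expected number of clicks to first reach Cart from state s, with t(Cart) = 0. Conditioning on the first click:
t(Product) = 1 + 0.2·t(Product) + 0.4·t(Help)
t(Help) = 1 + 0.36·t(Product) + 0.24·t(Help)
Solving: t(Product) = 2.5000, t(Help) = 2.5000.
Expected clicks from Help to Cart: 2.5000.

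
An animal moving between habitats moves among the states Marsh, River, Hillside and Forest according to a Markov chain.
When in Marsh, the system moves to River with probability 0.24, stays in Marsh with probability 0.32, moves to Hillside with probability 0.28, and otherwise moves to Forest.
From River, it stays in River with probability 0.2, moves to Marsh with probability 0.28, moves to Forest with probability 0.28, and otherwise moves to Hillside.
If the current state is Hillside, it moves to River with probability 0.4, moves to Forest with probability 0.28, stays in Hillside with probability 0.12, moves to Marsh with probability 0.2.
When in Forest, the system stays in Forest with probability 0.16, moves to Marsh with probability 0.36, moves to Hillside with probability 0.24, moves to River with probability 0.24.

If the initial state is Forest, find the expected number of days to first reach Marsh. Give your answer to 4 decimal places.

Let t(s) be the expected number of days to first reach Marsh from state s, with t(Marsh) = 0. Conditioning on the first day:
t(River) = 1 + 0.2·t(River) + 0.24·t(Hillside) + 0.28·t(Forest)
t(Hillside) = 1 + 0.4·t(River) + 0.12·t(Hillside) + 0.28·t(Forest)
t(Forest) = 1 + 0.24·t(River) + 0.24·t(Hillside) + 0.16·t(Forest)
Solving: t(River) = 3.5354, t(Hillside) = 3.7879, t(Forest) = 3.2828.
Expected days from Forest to Marsh: 3.2828.

3.2828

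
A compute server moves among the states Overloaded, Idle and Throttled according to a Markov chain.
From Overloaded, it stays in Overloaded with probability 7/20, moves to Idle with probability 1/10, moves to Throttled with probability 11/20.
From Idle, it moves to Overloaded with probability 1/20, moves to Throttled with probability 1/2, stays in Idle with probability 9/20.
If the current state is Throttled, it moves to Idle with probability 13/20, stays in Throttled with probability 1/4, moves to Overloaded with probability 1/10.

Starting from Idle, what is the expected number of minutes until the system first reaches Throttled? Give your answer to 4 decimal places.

Let t(s) be the expected number of minutes to first reach Throttled from state s, with t(Throttled) = 0. Conditioning on the first minute:
t(Overloaded) = 1 + 0.35·t(Overloaded) + 0.1·t(Idle)
t(Idle) = 1 + 0.05·t(Overloaded) + 0.45·t(Idle)
Solving: t(Overloaded) = 1.8440, t(Idle) = 1.9858.
Expected minutes from Idle to Throttled: 1.9858.

1.9858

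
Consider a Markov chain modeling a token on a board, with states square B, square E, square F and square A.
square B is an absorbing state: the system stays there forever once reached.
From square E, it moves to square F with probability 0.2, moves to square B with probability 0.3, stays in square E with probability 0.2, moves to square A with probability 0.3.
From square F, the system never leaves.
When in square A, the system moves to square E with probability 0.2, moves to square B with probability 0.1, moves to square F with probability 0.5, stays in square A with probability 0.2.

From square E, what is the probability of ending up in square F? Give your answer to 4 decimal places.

0.5345

Let h(s) be the probability of absorption at square F starting from transient state s. Then h(square F) = 1 and h(square B) = 0. By first-step analysis:
h(square E) = 0.3·0 + 0.2·h(square E) + 0.2·1 + 0.3·h(square A)
h(square A) = 0.1·0 + 0.2·h(square E) + 0.5·1 + 0.2·h(square A)
Solving: h(square E) = 0.5345, h(square A) = 0.7586.
Starting from square E, the probability is 0.5345.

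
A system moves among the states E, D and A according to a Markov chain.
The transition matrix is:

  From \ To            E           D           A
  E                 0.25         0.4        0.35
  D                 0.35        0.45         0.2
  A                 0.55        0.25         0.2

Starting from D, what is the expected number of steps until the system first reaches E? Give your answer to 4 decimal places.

2.5641

Let t(s) be the expected number of steps to first reach E from state s, with t(E) = 0. Conditioning on the first step:
t(D) = 1 + 0.45·t(D) + 0.2·t(A)
t(A) = 1 + 0.25·t(D) + 0.2·t(A)
Solving: t(D) = 2.5641, t(A) = 2.0513.
Expected steps from D to E: 2.5641.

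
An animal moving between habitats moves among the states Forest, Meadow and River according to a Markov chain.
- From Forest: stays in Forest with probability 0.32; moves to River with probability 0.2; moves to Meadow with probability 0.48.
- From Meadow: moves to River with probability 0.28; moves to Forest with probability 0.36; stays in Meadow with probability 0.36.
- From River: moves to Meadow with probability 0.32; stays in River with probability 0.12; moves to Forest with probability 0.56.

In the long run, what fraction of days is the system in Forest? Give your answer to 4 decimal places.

Let the stationary distribution be π with π = πP and π_1 + π_2 + π_3 = 1.
π_1 = 0.32·π_1 + 0.36·π_2 + 0.56·π_3
π_2 = 0.48·π_1 + 0.36·π_2 + 0.32·π_3
Solving with the normalization constraint gives π = (0.3874, 0.3979, 0.2147).
So the stationary probability of Forest is 0.3874.

0.3874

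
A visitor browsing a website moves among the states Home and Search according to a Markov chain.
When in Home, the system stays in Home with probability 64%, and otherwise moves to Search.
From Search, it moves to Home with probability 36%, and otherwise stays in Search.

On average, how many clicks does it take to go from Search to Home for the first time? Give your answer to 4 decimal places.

2.7778

Let t(s) be the expected number of clicks to first reach Home from state s, with t(Home) = 0. Conditioning on the first click:
t(Search) = 1 + 0.64·t(Search)
Solving: t(Search) = 2.7778.
Expected clicks from Search to Home: 2.7778.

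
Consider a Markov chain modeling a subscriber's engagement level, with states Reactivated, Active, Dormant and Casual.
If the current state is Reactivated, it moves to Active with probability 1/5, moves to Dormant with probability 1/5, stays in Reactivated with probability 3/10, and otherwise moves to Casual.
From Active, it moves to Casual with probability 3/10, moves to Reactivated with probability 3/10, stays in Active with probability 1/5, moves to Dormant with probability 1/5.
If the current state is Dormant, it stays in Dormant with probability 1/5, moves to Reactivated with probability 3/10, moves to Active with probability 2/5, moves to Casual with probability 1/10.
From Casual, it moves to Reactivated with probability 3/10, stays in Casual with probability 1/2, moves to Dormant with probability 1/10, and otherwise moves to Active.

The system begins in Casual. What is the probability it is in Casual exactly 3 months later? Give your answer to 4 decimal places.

0.3460

Propagate the distribution vector 3 months from Casual.
After 0 months: (0.0000, 0.0000, 0.0000, 1.0000)
After 1 month: (0.3000, 0.1000, 0.1000, 0.5000)
After 2 months: (0.3000, 0.1700, 0.1500, 0.3800)
After 3 months: (0.3000, 0.1920, 0.1620, 0.3460)
P(in Casual after 3 months) = 0.3460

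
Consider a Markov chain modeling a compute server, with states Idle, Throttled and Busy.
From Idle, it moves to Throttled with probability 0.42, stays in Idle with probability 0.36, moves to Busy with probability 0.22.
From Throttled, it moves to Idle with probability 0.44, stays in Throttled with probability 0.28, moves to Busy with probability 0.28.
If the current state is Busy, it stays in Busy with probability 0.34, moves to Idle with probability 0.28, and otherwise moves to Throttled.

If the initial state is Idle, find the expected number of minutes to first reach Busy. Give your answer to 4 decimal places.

4.1304

Let t(s) be the expected number of minutes to first reach Busy from state s, with t(Busy) = 0. Conditioning on the first minute:
t(Idle) = 1 + 0.36·t(Idle) + 0.42·t(Throttled)
t(Throttled) = 1 + 0.44·t(Idle) + 0.28·t(Throttled)
Solving: t(Idle) = 4.1304, t(Throttled) = 3.9130.
Expected minutes from Idle to Busy: 4.1304.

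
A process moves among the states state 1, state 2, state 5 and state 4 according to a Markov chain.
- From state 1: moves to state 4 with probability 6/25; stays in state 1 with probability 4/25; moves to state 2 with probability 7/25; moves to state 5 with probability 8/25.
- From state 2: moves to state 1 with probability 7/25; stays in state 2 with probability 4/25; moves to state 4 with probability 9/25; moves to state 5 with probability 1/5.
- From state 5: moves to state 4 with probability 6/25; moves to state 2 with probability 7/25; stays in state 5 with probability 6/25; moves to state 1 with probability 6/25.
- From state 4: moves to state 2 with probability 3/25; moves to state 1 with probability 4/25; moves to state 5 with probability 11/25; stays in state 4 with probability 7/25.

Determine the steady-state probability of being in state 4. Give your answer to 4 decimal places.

Let the stationary distribution be π with π = πP and π_1 + π_2 + π_3 + π_4 = 1.
π_1 = 0.16·π_1 + 0.28·π_2 + 0.24·π_3 + 0.16·π_4
π_2 = 0.28·π_1 + 0.16·π_2 + 0.28·π_3 + 0.12·π_4
π_3 = 0.32·π_1 + 0.2·π_2 + 0.24·π_3 + 0.44·π_4
Solving with the normalization constraint gives π = (0.2096, 0.2105, 0.3036, 0.2763).
So the stationary probability of state 4 is 0.2763.

0.2763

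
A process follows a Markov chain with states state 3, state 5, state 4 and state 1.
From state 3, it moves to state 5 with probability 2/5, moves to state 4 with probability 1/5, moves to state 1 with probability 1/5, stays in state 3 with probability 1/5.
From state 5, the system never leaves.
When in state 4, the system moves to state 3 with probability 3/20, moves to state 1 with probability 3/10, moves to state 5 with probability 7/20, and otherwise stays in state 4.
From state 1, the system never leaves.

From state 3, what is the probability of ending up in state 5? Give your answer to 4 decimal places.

Let h(s) be the probability of absorption at state 5 starting from transient state s. Then h(state 5) = 1 and h(state 1) = 0. By first-step analysis:
h(state 3) = 0.2·h(state 3) + 0.4·1 + 0.2·h(state 4) + 0.2·0
h(state 4) = 0.15·h(state 3) + 0.35·1 + 0.2·h(state 4) + 0.3·0
Solving: h(state 3) = 0.6393, h(state 4) = 0.5574.
Starting from state 3, the probability is 0.6393.

0.6393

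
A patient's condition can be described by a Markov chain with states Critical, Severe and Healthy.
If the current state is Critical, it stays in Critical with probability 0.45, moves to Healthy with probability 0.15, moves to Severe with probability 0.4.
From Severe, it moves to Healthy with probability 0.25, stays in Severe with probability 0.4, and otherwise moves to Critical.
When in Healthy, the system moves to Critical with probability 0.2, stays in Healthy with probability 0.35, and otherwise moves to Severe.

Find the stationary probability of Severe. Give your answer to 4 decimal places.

Let the stationary distribution be π with π = πP and π_1 + π_2 + π_3 = 1.
π_1 = 0.45·π_1 + 0.35·π_2 + 0.2·π_3
π_2 = 0.4·π_1 + 0.4·π_2 + 0.45·π_3
Solving with the normalization constraint gives π = (0.3491, 0.4119, 0.2390).
So the stationary probability of Severe is 0.4119.

0.4119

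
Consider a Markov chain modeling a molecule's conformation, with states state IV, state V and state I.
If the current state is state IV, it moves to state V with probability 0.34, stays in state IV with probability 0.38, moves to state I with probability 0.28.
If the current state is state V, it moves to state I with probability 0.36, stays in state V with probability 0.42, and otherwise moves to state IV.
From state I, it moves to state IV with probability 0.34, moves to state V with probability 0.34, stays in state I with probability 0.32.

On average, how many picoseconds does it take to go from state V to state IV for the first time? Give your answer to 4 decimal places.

Let t(s) be the expected number of picoseconds to first reach state IV from state s, with t(state IV) = 0. Conditioning on the first picosecond:
t(state V) = 1 + 0.42·t(state V) + 0.36·t(state I)
t(state I) = 1 + 0.34·t(state V) + 0.32·t(state I)
Solving: t(state V) = 3.8235, t(state I) = 3.3824.
Expected picoseconds from state V to state IV: 3.8235.

3.8235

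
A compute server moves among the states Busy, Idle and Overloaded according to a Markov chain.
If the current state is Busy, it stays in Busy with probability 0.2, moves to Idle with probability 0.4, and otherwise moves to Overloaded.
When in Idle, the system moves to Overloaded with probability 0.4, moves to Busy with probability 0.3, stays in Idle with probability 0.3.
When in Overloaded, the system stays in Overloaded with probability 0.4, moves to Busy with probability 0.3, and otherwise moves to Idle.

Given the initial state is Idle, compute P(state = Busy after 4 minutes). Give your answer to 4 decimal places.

0.2727

Propagate the distribution vector 4 minutes from Idle.
After 0 minutes: (0.0000, 1.0000, 0.0000)
After 1 minute: (0.3000, 0.3000, 0.4000)
After 2 minutes: (0.2700, 0.3300, 0.4000)
After 3 minutes: (0.2730, 0.3270, 0.4000)
After 4 minutes: (0.2727, 0.3273, 0.4000)
P(in Busy after 4 minutes) = 0.2727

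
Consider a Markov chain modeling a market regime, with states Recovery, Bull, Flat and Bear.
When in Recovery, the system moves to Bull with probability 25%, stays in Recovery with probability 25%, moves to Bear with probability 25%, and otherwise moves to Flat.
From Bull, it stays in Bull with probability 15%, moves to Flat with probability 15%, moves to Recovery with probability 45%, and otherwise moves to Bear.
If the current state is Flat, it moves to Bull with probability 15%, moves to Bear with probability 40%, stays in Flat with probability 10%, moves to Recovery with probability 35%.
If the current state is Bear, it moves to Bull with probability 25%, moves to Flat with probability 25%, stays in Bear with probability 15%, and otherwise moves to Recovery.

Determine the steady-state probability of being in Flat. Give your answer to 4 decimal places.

0.1992

Let the stationary distribution be π with π = πP and π_1 + π_2 + π_3 + π_4 = 1.
π_1 = 0.25·π_1 + 0.45·π_2 + 0.35·π_3 + 0.35·π_4
π_2 = 0.25·π_1 + 0.15·π_2 + 0.15·π_3 + 0.25·π_4
π_3 = 0.25·π_1 + 0.15·π_2 + 0.1·π_3 + 0.25·π_4
Solving with the normalization constraint gives π = (0.3372, 0.2092, 0.1992, 0.2544).
So the stationary probability of Flat is 0.1992.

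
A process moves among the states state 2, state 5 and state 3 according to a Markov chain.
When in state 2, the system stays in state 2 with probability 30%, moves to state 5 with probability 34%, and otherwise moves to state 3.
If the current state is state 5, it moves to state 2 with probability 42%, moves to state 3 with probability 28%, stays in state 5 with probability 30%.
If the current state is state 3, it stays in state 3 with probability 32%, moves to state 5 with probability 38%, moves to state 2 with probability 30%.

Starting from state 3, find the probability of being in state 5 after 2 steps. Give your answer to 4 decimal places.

Sum over the intermediate state after 1 step:
P = P(state 3→state 2)·P(state 2→state 5) + P(state 3→state 5)·P(state 5→state 5) + P(state 3→state 3)·P(state 3→state 5)
  = 0.3×0.34 + 0.38×0.3 + 0.32×0.38
  = 0.1020 + 0.1140 + 0.1216 = 0.3376

0.3376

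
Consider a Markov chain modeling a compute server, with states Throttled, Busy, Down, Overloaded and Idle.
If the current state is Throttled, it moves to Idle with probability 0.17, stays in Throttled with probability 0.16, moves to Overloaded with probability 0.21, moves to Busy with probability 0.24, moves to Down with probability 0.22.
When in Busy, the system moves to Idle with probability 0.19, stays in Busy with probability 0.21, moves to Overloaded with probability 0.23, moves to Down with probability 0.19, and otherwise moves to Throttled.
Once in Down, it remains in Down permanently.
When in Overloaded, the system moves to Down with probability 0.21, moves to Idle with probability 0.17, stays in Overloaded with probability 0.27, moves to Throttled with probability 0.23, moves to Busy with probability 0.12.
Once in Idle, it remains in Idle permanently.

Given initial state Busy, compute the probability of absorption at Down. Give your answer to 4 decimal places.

Let h(s) be the probability of absorption at Down starting from transient state s. Then h(Down) = 1 and h(Idle) = 0. By first-step analysis:
h(Throttled) = 0.16·h(Throttled) + 0.24·h(Busy) + 0.22·1 + 0.21·h(Overloaded) + 0.17·0
h(Busy) = 0.18·h(Throttled) + 0.21·h(Busy) + 0.19·1 + 0.23·h(Overloaded) + 0.19·0
h(Overloaded) = 0.23·h(Throttled) + 0.12·h(Busy) + 0.21·1 + 0.27·h(Overloaded) + 0.17·0
Solving: h(Throttled) = 0.5485, h(Busy) = 0.5247, h(Overloaded) = 0.5467.
Starting from Busy, the probability is 0.5247.

0.5247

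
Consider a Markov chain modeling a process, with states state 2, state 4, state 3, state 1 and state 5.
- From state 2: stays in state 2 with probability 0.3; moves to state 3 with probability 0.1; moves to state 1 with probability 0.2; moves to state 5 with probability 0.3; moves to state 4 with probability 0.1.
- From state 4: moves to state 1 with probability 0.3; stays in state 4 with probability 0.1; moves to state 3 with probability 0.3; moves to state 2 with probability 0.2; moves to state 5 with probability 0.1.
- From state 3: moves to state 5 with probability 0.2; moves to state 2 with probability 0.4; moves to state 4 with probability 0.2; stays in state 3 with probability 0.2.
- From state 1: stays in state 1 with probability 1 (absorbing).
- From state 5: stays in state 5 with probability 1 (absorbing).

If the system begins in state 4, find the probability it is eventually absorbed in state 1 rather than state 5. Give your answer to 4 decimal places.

0.5381

Let h(s) be the probability of absorption at state 1 starting from transient state s. Then h(state 1) = 1 and h(state 5) = 0. By first-step analysis:
h(state 2) = 0.3·h(state 2) + 0.1·h(state 4) + 0.1·h(state 3) + 0.2·1 + 0.3·0
h(state 4) = 0.2·h(state 2) + 0.1·h(state 4) + 0.3·h(state 3) + 0.3·1 + 0.1·0
h(state 3) = 0.4·h(state 2) + 0.2·h(state 4) + 0.2·h(state 3) + 0.2·0
Solving: h(state 2) = 0.4112, h(state 4) = 0.5381, h(state 3) = 0.3401.
Starting from state 4, the probability is 0.5381.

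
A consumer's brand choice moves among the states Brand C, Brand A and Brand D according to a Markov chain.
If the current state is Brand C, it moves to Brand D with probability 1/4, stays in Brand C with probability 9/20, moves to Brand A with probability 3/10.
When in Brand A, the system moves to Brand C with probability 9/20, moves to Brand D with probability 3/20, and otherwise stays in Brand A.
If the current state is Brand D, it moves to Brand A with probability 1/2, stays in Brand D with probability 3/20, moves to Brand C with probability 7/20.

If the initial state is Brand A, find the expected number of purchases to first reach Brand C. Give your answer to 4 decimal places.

Let t(s) be the expected number of purchases to first reach Brand C from state s, with t(Brand C) = 0. Conditioning on the first purchase:
t(Brand A) = 1 + 0.4·t(Brand A) + 0.15·t(Brand D)
t(Brand D) = 1 + 0.5·t(Brand A) + 0.15·t(Brand D)
Solving: t(Brand A) = 2.2989, t(Brand D) = 2.5287.
Expected purchases from Brand A to Brand C: 2.2989.

2.2989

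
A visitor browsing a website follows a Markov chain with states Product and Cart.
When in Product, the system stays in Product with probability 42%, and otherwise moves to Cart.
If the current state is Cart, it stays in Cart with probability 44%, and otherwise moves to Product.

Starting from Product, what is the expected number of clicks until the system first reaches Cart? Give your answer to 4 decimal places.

Let t(s) be the expected number of clicks to first reach Cart from state s, with t(Cart) = 0. Conditioning on the first click:
t(Product) = 1 + 0.42·t(Product)
Solving: t(Product) = 1.7241.
Expected clicks from Product to Cart: 1.7241.

1.7241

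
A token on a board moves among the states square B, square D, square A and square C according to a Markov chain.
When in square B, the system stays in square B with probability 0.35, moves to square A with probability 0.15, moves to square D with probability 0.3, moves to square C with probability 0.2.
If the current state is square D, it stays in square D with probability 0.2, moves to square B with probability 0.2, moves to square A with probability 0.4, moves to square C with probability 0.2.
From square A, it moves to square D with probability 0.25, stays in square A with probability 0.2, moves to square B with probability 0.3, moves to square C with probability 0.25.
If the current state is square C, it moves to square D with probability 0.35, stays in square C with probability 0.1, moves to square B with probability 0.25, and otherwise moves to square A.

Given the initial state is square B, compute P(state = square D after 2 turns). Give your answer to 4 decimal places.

Propagate the distribution vector 2 turns from square B.
After 0 turns: (1.0000, 0.0000, 0.0000, 0.0000)
After 1 turn: (0.3500, 0.3000, 0.1500, 0.2000)
After 2 turns: (0.2775, 0.2725, 0.2625, 0.1875)
P(in square D after 2 turns) = 0.2725

0.2725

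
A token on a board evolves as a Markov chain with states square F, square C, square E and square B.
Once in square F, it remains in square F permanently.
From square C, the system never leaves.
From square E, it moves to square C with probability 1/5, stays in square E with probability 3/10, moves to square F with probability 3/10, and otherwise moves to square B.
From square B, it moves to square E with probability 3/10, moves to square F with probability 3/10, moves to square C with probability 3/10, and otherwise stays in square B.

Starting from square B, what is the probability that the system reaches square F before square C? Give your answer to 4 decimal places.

Let h(s) be the probability of absorption at square F starting from transient state s. Then h(square F) = 1 and h(square C) = 0. By first-step analysis:
h(square E) = 0.3·1 + 0.2·0 + 0.3·h(square E) + 0.2·h(square B)
h(square B) = 0.3·1 + 0.3·0 + 0.3·h(square E) + 0.1·h(square B)
Solving: h(square E) = 0.5789, h(square B) = 0.5263.
Starting from square B, the probability is 0.5263.

0.5263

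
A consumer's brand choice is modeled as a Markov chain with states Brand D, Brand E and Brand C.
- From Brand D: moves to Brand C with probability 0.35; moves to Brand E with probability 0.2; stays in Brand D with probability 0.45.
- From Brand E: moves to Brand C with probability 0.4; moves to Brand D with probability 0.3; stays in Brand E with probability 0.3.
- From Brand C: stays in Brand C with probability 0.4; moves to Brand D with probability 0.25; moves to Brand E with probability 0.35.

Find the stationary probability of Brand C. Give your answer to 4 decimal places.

0.3835

Let the stationary distribution be π with π = πP and π_1 + π_2 + π_3 = 1.
π_1 = 0.45·π_1 + 0.3·π_2 + 0.25·π_3
π_2 = 0.2·π_1 + 0.3·π_2 + 0.35·π_3
Solving with the normalization constraint gives π = (0.3304, 0.2861, 0.3835).
So the stationary probability of Brand C is 0.3835.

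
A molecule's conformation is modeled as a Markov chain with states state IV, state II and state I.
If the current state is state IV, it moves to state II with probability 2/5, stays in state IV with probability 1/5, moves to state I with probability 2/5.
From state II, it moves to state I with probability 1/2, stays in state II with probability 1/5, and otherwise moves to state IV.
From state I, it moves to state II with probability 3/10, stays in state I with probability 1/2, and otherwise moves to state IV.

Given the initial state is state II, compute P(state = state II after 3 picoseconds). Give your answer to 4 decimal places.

0.2910

Propagate the distribution vector 3 picoseconds from state II.
After 0 picoseconds: (0.0000, 1.0000, 0.0000)
After 1 picosecond: (0.3000, 0.2000, 0.5000)
After 2 picoseconds: (0.2200, 0.3100, 0.4700)
After 3 picoseconds: (0.2310, 0.2910, 0.4780)
P(in state II after 3 picoseconds) = 0.2910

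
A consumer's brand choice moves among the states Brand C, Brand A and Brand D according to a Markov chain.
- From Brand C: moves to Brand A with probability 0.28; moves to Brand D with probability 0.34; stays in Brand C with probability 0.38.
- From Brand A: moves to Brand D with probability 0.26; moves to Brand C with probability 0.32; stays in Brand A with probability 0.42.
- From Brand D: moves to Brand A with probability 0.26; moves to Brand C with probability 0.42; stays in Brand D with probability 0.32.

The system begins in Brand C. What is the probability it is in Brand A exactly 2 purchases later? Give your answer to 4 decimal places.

Sum over the intermediate state after 1 purchase:
P = P(Brand C→Brand C)·P(Brand C→Brand A) + P(Brand C→Brand A)·P(Brand A→Brand A) + P(Brand C→Brand D)·P(Brand D→Brand A)
  = 0.38×0.28 + 0.28×0.42 + 0.34×0.26
  = 0.1064 + 0.1176 + 0.0884 = 0.3124

0.3124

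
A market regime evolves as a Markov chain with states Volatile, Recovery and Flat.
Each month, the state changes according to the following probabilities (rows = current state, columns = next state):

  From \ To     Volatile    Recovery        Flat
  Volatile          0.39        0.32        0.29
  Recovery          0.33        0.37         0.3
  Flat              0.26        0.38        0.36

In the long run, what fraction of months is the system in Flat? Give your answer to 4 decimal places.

Let the stationary distribution be π with π = πP and π_1 + π_2 + π_3 = 1.
π_1 = 0.39·π_1 + 0.33·π_2 + 0.26·π_3
π_2 = 0.32·π_1 + 0.37·π_2 + 0.38·π_3
Solving with the normalization constraint gives π = (0.3276, 0.3568, 0.3157).
So the stationary probability of Flat is 0.3157.

0.3157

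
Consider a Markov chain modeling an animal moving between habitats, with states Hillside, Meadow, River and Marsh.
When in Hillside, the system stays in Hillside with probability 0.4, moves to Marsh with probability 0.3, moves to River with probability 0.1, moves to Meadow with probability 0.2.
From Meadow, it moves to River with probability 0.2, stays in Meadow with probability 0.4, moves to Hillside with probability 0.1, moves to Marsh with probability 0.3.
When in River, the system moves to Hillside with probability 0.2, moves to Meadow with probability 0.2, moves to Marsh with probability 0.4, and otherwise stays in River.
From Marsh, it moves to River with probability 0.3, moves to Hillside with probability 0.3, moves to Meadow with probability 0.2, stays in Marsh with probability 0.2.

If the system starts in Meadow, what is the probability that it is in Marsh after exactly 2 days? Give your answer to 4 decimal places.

Propagate the distribution vector 2 days from Meadow.
After 0 days: (0.0000, 1.0000, 0.0000, 0.0000)
After 1 day: (0.1000, 0.4000, 0.2000, 0.3000)
After 2 days: (0.2100, 0.2800, 0.2200, 0.2900)
P(in Marsh after 2 days) = 0.2900

0.2900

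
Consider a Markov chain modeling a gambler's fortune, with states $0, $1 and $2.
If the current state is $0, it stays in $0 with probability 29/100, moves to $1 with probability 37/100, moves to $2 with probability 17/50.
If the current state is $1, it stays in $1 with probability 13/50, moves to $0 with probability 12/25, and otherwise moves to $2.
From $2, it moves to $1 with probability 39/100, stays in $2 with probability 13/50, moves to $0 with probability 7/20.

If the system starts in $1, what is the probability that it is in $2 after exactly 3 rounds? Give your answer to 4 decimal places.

Propagate the distribution vector 3 rounds from $1.
After 0 rounds: (0.0000, 1.0000, 0.0000)
After 1 round: (0.4800, 0.2600, 0.2600)
After 2 rounds: (0.3550, 0.3466, 0.2984)
After 3 rounds: (0.3738, 0.3378, 0.2884)
P(in $2 after 3 rounds) = 0.2884

0.2884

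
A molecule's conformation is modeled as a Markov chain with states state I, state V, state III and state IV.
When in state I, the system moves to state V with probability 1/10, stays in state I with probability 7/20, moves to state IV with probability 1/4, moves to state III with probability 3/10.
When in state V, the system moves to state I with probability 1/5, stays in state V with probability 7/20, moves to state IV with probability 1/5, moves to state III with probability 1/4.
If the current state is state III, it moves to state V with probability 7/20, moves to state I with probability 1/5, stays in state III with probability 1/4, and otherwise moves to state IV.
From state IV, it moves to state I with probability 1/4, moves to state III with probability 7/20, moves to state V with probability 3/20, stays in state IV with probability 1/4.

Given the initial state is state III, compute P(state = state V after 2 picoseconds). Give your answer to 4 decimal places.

Propagate the distribution vector 2 picoseconds from state III.
After 0 picoseconds: (0.0000, 0.0000, 1.0000, 0.0000)
After 1 picosecond: (0.2000, 0.3500, 0.2500, 0.2000)
After 2 picoseconds: (0.2400, 0.2600, 0.2800, 0.2200)
P(in state V after 2 picoseconds) = 0.2600

0.2600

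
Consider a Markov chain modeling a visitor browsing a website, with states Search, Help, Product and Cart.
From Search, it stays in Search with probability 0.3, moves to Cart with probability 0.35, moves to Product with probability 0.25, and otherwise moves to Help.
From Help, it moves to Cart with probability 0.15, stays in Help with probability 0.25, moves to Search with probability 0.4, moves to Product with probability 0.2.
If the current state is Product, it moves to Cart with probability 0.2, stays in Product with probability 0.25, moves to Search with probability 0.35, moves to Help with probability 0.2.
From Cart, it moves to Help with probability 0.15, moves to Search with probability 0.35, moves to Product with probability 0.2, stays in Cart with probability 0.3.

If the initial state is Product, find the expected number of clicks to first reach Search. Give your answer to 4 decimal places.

2.7780

Let t(s) be the expected number of clicks to first reach Search from state s, with t(Search) = 0. Conditioning on the first click:
t(Help) = 1 + 0.25·t(Help) + 0.2·t(Product) + 0.15·t(Cart)
t(Product) = 1 + 0.2·t(Help) + 0.25·t(Product) + 0.2·t(Cart)
t(Cart) = 1 + 0.15·t(Help) + 0.2·t(Product) + 0.3·t(Cart)
Solving: t(Help) = 2.6314, t(Product) = 2.7780, t(Cart) = 2.7862.
Expected clicks from Product to Search: 2.7780.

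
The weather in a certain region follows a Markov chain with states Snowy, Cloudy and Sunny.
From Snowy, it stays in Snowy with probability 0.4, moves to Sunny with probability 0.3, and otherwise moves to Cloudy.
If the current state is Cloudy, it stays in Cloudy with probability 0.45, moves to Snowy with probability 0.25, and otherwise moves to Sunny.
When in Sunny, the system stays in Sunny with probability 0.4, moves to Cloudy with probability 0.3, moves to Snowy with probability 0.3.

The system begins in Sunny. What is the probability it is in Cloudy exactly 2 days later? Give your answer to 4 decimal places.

Sum over the intermediate state after 1 day:
P = P(Sunny→Snowy)·P(Snowy→Cloudy) + P(Sunny→Cloudy)·P(Cloudy→Cloudy) + P(Sunny→Sunny)·P(Sunny→Cloudy)
  = 0.3×0.3 + 0.3×0.45 + 0.4×0.3
  = 0.0900 + 0.1350 + 0.1200 = 0.3450

0.3450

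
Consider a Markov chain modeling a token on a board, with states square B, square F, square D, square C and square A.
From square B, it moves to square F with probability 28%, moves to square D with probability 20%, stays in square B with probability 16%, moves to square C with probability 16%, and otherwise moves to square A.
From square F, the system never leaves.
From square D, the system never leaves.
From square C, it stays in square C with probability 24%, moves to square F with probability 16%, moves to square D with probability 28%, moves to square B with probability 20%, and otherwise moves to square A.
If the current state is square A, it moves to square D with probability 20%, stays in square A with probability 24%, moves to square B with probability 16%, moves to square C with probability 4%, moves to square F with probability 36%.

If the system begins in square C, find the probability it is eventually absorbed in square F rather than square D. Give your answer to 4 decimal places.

0.4573

Let h(s) be the probability of absorption at square F starting from transient state s. Then h(square F) = 1 and h(square D) = 0. By first-step analysis:
h(square B) = 0.16·h(square B) + 0.28·1 + 0.2·0 + 0.16·h(square C) + 0.2·h(square A)
h(square C) = 0.2·h(square B) + 0.16·1 + 0.28·0 + 0.24·h(square C) + 0.12·h(square A)
h(square A) = 0.16·h(square B) + 0.36·1 + 0.2·0 + 0.04·h(square C) + 0.24·h(square A)
Solving: h(square B) = 0.5674, h(square C) = 0.4573, h(square A) = 0.6172.
Starting from square C, the probability is 0.4573.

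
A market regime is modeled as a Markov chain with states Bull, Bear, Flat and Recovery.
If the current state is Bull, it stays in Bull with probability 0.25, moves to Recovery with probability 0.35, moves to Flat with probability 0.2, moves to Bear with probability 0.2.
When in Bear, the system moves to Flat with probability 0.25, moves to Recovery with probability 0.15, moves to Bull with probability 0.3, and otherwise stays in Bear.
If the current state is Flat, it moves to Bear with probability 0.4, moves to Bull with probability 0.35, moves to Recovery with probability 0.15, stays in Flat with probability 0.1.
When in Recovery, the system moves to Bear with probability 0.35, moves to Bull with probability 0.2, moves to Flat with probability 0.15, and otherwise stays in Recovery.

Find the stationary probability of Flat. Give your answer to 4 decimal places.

Let the stationary distribution be π with π = πP and π_1 + π_2 + π_3 + π_4 = 1.
π_1 = 0.25·π_1 + 0.3·π_2 + 0.35·π_3 + 0.2·π_4
π_2 = 0.2·π_1 + 0.3·π_2 + 0.4·π_3 + 0.35·π_4
π_3 = 0.2·π_1 + 0.25·π_2 + 0.1·π_3 + 0.15·π_4
Solving with the normalization constraint gives π = (0.2716, 0.3033, 0.1847, 0.2404).
So the stationary probability of Flat is 0.1847.

0.1847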